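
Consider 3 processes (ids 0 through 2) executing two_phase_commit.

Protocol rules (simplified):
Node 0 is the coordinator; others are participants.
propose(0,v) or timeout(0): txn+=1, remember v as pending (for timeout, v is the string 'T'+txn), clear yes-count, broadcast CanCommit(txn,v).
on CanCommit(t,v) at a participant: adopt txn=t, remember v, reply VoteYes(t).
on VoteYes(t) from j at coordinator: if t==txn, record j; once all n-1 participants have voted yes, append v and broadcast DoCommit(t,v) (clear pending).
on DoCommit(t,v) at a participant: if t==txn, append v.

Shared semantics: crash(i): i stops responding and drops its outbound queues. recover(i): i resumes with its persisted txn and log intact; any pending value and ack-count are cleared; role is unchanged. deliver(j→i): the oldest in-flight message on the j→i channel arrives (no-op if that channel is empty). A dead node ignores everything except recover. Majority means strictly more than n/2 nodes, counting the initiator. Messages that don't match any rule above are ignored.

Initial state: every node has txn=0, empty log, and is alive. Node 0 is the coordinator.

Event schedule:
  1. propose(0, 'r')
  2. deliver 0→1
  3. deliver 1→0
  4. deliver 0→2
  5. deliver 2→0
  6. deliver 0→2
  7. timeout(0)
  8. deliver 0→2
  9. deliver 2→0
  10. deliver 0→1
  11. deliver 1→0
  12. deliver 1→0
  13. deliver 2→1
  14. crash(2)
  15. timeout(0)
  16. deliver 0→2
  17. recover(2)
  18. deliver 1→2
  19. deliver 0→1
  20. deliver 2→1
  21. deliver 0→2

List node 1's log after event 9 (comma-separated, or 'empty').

empty

after 1 — propose(0,'r'): n0:coor/t1/[-]
after 2 — deliver 0→1: n1:part/t1/[-]
after 3 — deliver 1→0: ·
after 4 — deliver 0→2: n2:part/t1/[-]
after 5 — deliver 2→0: n0:coor/t1/[r]
after 6 — deliver 0→2: n2:part/t1/[r]
after 7 — timeout(0): n0:coor/t2/[r]
after 8 — deliver 0→2: n2:part/t2/[r]
after 9 — deliver 2→0: ·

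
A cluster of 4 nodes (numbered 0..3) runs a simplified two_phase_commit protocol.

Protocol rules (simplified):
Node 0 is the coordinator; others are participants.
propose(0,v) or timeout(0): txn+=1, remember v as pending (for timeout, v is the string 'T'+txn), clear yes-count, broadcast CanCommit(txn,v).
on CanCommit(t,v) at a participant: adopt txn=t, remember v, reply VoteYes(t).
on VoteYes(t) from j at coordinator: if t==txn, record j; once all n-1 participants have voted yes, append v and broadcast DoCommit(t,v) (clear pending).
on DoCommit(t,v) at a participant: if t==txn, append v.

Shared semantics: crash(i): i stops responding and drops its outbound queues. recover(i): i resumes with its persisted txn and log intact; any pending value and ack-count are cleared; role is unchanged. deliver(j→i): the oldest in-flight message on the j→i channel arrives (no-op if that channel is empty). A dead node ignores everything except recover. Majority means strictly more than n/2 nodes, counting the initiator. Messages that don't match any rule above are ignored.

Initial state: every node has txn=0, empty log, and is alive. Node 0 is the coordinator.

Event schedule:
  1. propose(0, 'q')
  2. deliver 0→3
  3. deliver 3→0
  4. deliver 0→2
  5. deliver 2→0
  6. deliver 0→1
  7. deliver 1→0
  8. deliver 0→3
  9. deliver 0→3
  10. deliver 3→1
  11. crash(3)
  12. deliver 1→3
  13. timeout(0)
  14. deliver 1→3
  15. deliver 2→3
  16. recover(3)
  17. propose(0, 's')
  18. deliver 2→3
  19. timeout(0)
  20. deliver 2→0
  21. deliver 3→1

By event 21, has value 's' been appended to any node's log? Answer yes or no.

after 1 — propose(0,'q'): n0:coor/t1/[-]
after 2 — deliver 0→3: n3:part/t1/[-]
after 3 — deliver 3→0: ·
after 4 — deliver 0→2: n2:part/t1/[-]
after 5 — deliver 2→0: ·
after 6 — deliver 0→1: n1:part/t1/[-]
after 7 — deliver 1→0: n0:coor/t1/[q]
after 8 — deliver 0→3: n3:part/t1/[q]
after 9 — deliver 0→3: ·
after 10 — deliver 3→1: ·
after 11 — crash(3): n3:✗part/t1/[q]
after 12 — deliver 1→3: ·
after 13 — timeout(0): n0:coor/t2/[q]
after 14 — deliver 1→3: ·
after 15 — deliver 2→3: ·
after 16 — recover(3): n3:part/t1/[q]
after 17 — propose(0,'s'): n0:coor/t3/[q]
after 18 — deliver 2→3: ·
after 19 — timeout(0): n0:coor/t4/[q]
after 20 — deliver 2→0: ·
after 21 — deliver 3→1: ·

no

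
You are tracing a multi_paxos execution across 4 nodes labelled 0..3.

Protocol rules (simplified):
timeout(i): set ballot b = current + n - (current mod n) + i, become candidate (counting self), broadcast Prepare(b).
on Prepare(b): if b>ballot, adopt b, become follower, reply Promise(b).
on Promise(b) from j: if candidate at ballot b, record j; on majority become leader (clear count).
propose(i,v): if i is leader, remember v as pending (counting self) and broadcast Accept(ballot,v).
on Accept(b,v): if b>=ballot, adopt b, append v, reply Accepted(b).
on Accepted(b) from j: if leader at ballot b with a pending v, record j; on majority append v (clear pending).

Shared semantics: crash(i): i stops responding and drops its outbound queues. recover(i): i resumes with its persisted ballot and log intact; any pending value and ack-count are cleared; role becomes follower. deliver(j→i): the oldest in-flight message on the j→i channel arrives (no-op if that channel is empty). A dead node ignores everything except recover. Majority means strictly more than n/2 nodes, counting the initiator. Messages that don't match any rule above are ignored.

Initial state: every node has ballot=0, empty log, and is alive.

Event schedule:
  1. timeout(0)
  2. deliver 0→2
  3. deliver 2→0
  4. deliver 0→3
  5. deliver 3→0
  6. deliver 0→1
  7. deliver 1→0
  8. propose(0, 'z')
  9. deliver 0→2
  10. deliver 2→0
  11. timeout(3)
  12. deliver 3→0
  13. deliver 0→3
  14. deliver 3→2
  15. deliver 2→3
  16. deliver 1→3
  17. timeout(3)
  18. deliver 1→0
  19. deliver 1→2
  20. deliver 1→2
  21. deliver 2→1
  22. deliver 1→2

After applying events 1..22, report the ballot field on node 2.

11

after 1 — timeout(0): n0:cand/b4/[-]
after 2 — deliver 0→2: n2:foll/b4/[-]
after 3 — deliver 2→0: ·
after 4 — deliver 0→3: n3:foll/b4/[-]
after 5 — deliver 3→0: n0:lead/b4/[-]
after 6 — deliver 0→1: n1:foll/b4/[-]
after 7 — deliver 1→0: ·
after 8 — propose(0,'z'): ·
after 9 — deliver 0→2: n2:foll/b4/[z]
after 10 — deliver 2→0: ·
after 11 — timeout(3): n3:cand/b11/[-]
after 12 — deliver 3→0: n0:foll/b11/[-]
after 13 — deliver 0→3: ·
after 14 — deliver 3→2: n2:foll/b11/[z]
after 15 — deliver 2→3: ·
after 16 — deliver 1→3: ·
after 17 — timeout(3): n3:cand/b15/[-]
after 18 — deliver 1→0: ·
after 19 — deliver 1→2: ·
after 20 — deliver 1→2: ·
after 21 — deliver 2→1: ·
after 22 — deliver 1→2: ·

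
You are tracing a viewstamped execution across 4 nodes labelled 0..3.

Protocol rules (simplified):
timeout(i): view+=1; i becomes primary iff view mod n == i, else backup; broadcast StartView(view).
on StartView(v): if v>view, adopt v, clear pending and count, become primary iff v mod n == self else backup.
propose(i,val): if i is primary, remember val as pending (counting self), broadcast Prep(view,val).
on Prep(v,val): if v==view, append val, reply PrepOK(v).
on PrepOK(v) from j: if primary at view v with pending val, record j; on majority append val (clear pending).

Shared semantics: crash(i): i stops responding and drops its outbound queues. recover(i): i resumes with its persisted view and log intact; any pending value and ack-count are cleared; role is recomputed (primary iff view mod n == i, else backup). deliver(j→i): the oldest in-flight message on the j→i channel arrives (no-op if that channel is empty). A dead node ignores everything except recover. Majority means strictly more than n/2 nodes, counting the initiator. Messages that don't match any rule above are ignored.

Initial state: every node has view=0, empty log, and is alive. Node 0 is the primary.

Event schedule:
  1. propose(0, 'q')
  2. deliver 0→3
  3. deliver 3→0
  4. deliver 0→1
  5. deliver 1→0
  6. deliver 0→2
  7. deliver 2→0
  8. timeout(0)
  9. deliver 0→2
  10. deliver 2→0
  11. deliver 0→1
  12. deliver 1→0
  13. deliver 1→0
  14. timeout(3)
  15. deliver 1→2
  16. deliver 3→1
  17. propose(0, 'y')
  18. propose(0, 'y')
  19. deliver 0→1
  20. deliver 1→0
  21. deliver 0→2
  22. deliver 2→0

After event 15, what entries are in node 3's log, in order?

q

1. propose(0,'q'):  nop
2. deliver 0→3:  <3:back v0 q>
3. deliver 3→0:  nop
4. deliver 0→1:  <1:back v0 q>
5. deliver 1→0:  <0:prim v0 q>
6. deliver 0→2:  <2:back v0 q>
7. deliver 2→0:  nop
8. timeout(0):  <0:back v1 q>
9. deliver 0→2:  <2:back v1 q>
10. deliver 2→0:  nop
11. deliver 0→1:  <1:prim v1 q>
12. deliver 1→0:  nop
13. deliver 1→0:  nop
14. timeout(3):  <3:back v1 q>
15. deliver 1→2:  nop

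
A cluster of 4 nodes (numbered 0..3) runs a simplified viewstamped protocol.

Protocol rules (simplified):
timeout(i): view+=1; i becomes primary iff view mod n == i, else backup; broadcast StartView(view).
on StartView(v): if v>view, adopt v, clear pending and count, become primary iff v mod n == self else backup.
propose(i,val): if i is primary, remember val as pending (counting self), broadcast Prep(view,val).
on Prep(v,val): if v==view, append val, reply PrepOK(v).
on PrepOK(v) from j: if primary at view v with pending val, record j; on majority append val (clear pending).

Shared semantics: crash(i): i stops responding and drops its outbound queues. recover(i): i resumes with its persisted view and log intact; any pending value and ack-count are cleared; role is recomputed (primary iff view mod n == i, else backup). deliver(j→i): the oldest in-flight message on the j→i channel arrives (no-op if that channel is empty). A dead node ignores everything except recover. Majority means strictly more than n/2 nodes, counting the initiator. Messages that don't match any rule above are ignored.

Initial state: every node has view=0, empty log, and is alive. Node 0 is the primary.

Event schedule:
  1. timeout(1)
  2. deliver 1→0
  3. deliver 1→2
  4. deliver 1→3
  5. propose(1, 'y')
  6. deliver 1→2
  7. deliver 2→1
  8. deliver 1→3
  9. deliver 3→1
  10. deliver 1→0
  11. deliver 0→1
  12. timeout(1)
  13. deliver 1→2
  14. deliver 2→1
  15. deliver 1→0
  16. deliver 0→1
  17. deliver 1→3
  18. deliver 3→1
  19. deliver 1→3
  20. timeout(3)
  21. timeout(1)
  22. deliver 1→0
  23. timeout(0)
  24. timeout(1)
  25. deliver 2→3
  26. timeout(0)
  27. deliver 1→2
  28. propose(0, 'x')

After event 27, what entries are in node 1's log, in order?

1. timeout(1):  <1:prim v1 ->
2. deliver 1→0:  <0:back v1 ->
3. deliver 1→2:  <2:back v1 ->
4. deliver 1→3:  <3:back v1 ->
5. propose(1,'y'):  nop
6. deliver 1→2:  <2:back v1 y>
7. deliver 2→1:  nop
8. deliver 1→3:  <3:back v1 y>
9. deliver 3→1:  <1:prim v1 y>
10. deliver 1→0:  <0:back v1 y>
11. deliver 0→1:  nop
12. timeout(1):  <1:back v2 y>
13. deliver 1→2:  <2:prim v2 y>
14. deliver 2→1:  nop
15. deliver 1→0:  <0:back v2 y>
16. deliver 0→1:  nop
17. deliver 1→3:  <3:back v2 y>
18. deliver 3→1:  nop
19. deliver 1→3:  nop
20. timeout(3):  <3:prim v3 y>
21. timeout(1):  <1:back v3 y>
22. deliver 1→0:  <0:back v3 y>
23. timeout(0):  <0:prim v4 y>
24. timeout(1):  <1:back v4 y>
25. deliver 2→3:  nop
26. timeout(0):  <0:back v5 y>
27. deliver 1→2:  <2:back v3 y>

y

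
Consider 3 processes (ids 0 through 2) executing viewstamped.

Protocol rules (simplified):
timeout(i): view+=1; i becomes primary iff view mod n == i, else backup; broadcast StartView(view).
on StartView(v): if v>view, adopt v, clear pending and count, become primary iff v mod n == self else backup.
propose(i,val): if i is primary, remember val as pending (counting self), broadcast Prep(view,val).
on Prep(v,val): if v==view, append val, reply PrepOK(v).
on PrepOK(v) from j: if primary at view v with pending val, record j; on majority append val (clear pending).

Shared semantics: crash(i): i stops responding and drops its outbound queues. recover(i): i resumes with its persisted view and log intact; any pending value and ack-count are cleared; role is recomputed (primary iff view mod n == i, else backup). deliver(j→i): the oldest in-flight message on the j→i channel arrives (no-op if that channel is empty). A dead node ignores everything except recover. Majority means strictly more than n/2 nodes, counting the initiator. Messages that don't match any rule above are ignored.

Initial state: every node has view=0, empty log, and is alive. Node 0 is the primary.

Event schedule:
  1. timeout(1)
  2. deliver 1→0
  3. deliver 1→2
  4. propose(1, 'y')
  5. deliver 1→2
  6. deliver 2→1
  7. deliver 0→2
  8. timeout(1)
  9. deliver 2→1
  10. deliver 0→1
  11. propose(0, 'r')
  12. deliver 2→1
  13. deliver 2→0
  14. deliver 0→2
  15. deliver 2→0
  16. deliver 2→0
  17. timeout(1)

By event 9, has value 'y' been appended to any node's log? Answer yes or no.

after 1 — timeout(1): n1:prim/v1/[-]
after 2 — deliver 1→0: n0:back/v1/[-]
after 3 — deliver 1→2: n2:back/v1/[-]
after 4 — propose(1,'y'): ·
after 5 — deliver 1→2: n2:back/v1/[y]
after 6 — deliver 2→1: n1:prim/v1/[y]
after 7 — deliver 0→2: ·
after 8 — timeout(1): n1:back/v2/[y]
after 9 — deliver 2→1: ·

yes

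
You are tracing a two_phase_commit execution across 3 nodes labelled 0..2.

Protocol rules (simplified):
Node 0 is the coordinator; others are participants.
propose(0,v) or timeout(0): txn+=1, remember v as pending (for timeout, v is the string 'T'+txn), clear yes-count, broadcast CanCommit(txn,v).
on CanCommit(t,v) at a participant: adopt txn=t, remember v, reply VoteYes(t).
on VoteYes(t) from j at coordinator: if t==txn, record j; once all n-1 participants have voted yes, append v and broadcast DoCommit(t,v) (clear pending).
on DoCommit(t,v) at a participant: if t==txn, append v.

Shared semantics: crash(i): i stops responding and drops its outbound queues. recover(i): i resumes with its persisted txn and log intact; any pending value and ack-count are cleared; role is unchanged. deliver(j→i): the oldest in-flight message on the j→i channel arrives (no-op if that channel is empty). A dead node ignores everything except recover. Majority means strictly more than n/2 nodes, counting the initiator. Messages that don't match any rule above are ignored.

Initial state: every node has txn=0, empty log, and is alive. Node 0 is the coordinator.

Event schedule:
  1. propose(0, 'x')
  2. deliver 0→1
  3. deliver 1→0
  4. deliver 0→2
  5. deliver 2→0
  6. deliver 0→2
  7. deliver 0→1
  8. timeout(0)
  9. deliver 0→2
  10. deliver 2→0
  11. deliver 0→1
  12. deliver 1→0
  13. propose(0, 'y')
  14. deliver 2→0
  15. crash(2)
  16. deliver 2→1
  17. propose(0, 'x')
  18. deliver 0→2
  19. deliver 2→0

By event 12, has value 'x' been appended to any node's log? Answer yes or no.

step 1 propose(0,'x'): 0={coor,t=1,log=-}
step 2 deliver 0→1: 1={part,t=1,log=-}
step 3 deliver 1→0: —
step 4 deliver 0→2: 2={part,t=1,log=-}
step 5 deliver 2→0: 0={coor,t=1,log=x}
step 6 deliver 0→2: 2={part,t=1,log=x}
step 7 deliver 0→1: 1={part,t=1,log=x}
step 8 timeout(0): 0={coor,t=2,log=x}
step 9 deliver 0→2: 2={part,t=2,log=x}
step 10 deliver 2→0: —
step 11 deliver 0→1: 1={part,t=2,log=x}
step 12 deliver 1→0: 0={coor,t=2,log=x,T2}

yes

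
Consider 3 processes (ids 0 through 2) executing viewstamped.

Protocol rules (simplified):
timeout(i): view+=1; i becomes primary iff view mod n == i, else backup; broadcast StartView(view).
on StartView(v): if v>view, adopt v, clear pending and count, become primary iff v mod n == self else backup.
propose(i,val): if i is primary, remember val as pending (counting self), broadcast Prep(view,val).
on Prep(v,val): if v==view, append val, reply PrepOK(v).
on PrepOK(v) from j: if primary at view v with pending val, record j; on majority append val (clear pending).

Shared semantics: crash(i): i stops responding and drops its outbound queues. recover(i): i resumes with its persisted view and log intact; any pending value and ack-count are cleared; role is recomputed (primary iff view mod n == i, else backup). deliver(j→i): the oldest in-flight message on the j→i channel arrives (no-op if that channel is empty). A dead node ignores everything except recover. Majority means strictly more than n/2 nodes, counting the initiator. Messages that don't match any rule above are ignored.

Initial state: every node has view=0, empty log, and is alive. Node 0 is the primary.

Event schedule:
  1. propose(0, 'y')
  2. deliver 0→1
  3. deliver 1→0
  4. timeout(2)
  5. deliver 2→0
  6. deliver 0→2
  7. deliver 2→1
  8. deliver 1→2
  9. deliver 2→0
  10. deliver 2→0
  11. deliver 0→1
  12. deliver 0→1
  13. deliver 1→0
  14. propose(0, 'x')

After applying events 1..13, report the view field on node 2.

step 1 propose(0,'y'): —
step 2 deliver 0→1: 1={back,v=0,log=y}
step 3 deliver 1→0: 0={prim,v=0,log=y}
step 4 timeout(2): 2={back,v=1,log=-}
step 5 deliver 2→0: 0={back,v=1,log=y}
step 6 deliver 0→2: —
step 7 deliver 2→1: 1={prim,v=1,log=y}
step 8 deliver 1→2: —
step 9 deliver 2→0: —
step 10 deliver 2→0: —
step 11 deliver 0→1: —
step 12 deliver 0→1: —
step 13 deliver 1→0: —

1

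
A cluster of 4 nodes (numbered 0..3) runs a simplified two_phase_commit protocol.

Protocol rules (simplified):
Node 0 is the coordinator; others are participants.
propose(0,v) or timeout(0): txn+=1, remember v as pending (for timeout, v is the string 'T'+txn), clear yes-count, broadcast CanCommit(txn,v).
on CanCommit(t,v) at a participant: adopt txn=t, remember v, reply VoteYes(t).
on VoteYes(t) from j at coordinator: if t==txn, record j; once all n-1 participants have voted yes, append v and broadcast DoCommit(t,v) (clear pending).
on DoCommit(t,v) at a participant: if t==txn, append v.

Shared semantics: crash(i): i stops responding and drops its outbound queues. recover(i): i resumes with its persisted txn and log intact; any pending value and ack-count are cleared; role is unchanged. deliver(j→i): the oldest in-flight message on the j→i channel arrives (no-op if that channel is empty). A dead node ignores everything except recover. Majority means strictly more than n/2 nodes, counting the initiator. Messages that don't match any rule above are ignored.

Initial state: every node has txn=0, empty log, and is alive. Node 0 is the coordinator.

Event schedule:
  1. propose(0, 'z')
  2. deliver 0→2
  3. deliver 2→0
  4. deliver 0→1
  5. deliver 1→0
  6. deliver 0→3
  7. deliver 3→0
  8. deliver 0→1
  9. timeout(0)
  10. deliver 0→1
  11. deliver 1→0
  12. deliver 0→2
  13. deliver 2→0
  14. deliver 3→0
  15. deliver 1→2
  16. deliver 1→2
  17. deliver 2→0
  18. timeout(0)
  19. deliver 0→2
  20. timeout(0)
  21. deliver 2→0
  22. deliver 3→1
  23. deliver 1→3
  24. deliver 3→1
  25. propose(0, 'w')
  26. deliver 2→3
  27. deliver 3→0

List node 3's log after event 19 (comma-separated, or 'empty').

empty

e1 propose(0,'z'): 0[coor,t=1,-]
e2 deliver 0→2: 2[part,t=1,-]
e3 deliver 2→0: ·
e4 deliver 0→1: 1[part,t=1,-]
e5 deliver 1→0: ·
e6 deliver 0→3: 3[part,t=1,-]
e7 deliver 3→0: 0[coor,t=1,z]
e8 deliver 0→1: 1[part,t=1,z]
e9 timeout(0): 0[coor,t=2,z]
e10 deliver 0→1: 1[part,t=2,z]
e11 deliver 1→0: ·
e12 deliver 0→2: 2[part,t=1,z]
e13 deliver 2→0: ·
e14 deliver 3→0: ·
e15 deliver 1→2: ·
e16 deliver 1→2: ·
e17 deliver 2→0: ·
e18 timeout(0): 0[coor,t=3,z]
e19 deliver 0→2: 2[part,t=2,z]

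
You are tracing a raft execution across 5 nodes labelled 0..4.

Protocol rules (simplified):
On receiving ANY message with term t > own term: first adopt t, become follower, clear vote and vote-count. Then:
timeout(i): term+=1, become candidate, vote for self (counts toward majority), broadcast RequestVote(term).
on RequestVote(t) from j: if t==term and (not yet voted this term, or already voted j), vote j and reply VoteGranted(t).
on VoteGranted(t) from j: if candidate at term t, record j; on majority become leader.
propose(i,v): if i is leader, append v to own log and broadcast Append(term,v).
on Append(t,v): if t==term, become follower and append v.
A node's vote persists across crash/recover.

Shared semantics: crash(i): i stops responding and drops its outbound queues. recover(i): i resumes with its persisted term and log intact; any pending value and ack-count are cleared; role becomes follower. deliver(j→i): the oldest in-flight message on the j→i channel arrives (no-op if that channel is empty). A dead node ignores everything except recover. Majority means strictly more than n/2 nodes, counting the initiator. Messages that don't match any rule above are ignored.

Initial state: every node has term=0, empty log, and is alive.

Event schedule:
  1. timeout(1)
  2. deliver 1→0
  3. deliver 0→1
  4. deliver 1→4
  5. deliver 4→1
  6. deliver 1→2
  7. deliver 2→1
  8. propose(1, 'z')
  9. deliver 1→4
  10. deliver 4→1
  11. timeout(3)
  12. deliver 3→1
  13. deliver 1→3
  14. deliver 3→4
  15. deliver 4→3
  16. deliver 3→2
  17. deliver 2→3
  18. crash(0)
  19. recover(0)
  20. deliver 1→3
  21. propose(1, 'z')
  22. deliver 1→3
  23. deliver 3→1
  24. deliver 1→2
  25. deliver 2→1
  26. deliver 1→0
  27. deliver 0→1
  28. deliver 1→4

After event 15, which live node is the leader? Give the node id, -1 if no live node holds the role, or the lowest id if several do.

1

[1] timeout(1) → N1(cand t1 [-])
[2] deliver 1→0 → N0(foll t1 [-])
[3] deliver 0→1 → ∅
[4] deliver 1→4 → N4(foll t1 [-])
[5] deliver 4→1 → N1(lead t1 [-])
[6] deliver 1→2 → N2(foll t1 [-])
[7] deliver 2→1 → ∅
[8] propose(1,'z') → N1(lead t1 [z])
[9] deliver 1→4 → N4(foll t1 [z])
[10] deliver 4→1 → ∅
[11] timeout(3) → N3(cand t1 [-])
[12] deliver 3→1 → ∅
[13] deliver 1→3 → ∅
[14] deliver 3→4 → ∅
[15] deliver 4→3 → ∅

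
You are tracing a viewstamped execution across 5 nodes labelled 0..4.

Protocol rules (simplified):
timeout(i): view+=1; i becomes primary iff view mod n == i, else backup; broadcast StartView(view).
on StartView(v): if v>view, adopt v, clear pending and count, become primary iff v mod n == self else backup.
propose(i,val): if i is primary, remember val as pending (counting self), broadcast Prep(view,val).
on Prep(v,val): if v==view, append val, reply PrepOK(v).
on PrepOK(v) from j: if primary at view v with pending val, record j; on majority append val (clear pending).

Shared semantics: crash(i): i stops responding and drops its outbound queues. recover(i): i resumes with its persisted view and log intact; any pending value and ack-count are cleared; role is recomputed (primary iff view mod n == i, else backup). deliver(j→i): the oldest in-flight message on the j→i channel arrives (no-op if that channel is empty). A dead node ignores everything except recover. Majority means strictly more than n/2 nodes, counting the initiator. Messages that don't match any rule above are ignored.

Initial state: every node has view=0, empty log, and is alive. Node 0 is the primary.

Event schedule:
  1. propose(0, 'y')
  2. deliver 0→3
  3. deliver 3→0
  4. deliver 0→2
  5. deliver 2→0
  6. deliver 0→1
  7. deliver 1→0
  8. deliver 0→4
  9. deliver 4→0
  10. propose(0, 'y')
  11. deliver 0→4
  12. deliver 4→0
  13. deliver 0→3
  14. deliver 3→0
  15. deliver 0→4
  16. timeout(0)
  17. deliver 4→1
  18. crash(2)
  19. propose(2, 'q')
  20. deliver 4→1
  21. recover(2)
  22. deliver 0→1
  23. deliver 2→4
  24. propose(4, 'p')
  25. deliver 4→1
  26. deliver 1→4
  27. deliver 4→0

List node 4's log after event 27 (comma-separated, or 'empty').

y,y

step 1 propose(0,'y'): —
step 2 deliver 0→3: 3={back,v=0,log=y}
step 3 deliver 3→0: —
step 4 deliver 0→2: 2={back,v=0,log=y}
step 5 deliver 2→0: 0={prim,v=0,log=y}
step 6 deliver 0→1: 1={back,v=0,log=y}
step 7 deliver 1→0: —
step 8 deliver 0→4: 4={back,v=0,log=y}
step 9 deliver 4→0: —
step 10 propose(0,'y'): —
step 11 deliver 0→4: 4={back,v=0,log=y,y}
step 12 deliver 4→0: —
step 13 deliver 0→3: 3={back,v=0,log=y,y}
step 14 deliver 3→0: 0={prim,v=0,log=y,y}
step 15 deliver 0→4: —
step 16 timeout(0): 0={back,v=1,log=y,y}
step 17 deliver 4→1: —
step 18 crash(2): 2={✗back,v=0,log=y}
step 19 propose(2,'q'): —
step 20 deliver 4→1: —
step 21 recover(2): 2={back,v=0,log=y}
step 22 deliver 0→1: 1={back,v=0,log=y,y}
step 23 deliver 2→4: —
step 24 propose(4,'p'): —
step 25 deliver 4→1: —
step 26 deliver 1→4: —
step 27 deliver 4→0: —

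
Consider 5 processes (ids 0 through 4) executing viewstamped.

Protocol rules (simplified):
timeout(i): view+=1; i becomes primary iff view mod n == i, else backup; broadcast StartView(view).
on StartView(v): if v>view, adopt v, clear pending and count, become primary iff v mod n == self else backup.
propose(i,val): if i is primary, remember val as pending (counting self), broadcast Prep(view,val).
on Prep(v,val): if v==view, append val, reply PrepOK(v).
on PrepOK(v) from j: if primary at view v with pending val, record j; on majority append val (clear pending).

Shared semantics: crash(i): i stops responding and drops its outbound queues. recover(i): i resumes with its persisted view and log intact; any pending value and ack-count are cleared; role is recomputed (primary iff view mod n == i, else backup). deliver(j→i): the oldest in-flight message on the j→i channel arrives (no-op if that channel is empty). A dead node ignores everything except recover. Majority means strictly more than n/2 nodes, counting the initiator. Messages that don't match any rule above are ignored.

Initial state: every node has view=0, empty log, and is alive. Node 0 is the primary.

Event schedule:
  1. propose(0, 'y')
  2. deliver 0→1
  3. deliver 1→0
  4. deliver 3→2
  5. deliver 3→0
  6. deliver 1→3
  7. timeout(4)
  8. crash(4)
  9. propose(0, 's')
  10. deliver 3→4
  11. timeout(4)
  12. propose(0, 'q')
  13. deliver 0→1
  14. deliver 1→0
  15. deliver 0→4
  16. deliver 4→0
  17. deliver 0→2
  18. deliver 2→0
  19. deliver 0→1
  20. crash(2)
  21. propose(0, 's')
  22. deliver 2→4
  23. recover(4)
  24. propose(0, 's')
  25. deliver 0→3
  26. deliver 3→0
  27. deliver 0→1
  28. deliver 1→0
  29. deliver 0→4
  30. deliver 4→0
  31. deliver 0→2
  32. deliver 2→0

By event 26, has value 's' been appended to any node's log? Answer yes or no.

yes

e1 propose(0,'y'): ·
e2 deliver 0→1: 1[back,v=0,y]
e3 deliver 1→0: ·
e4 deliver 3→2: ·
e5 deliver 3→0: ·
e6 deliver 1→3: ·
e7 timeout(4): 4[back,v=1,-]
e8 crash(4): 4[✗back,v=1,-]
e9 propose(0,'s'): ·
e10 deliver 3→4: ·
e11 timeout(4): ·
e12 propose(0,'q'): ·
e13 deliver 0→1: 1[back,v=0,y,s]
e14 deliver 1→0: ·
e15 deliver 0→4: ·
e16 deliver 4→0: ·
e17 deliver 0→2: 2[back,v=0,y]
e18 deliver 2→0: 0[prim,v=0,q]
e19 deliver 0→1: 1[back,v=0,y,s,q]
e20 crash(2): 2[✗back,v=0,y]
e21 propose(0,'s'): ·
e22 deliver 2→4: ·
e23 recover(4): 4[back,v=1,-]
e24 propose(0,'s'): ·
e25 deliver 0→3: 3[back,v=0,y]
e26 deliver 3→0: ·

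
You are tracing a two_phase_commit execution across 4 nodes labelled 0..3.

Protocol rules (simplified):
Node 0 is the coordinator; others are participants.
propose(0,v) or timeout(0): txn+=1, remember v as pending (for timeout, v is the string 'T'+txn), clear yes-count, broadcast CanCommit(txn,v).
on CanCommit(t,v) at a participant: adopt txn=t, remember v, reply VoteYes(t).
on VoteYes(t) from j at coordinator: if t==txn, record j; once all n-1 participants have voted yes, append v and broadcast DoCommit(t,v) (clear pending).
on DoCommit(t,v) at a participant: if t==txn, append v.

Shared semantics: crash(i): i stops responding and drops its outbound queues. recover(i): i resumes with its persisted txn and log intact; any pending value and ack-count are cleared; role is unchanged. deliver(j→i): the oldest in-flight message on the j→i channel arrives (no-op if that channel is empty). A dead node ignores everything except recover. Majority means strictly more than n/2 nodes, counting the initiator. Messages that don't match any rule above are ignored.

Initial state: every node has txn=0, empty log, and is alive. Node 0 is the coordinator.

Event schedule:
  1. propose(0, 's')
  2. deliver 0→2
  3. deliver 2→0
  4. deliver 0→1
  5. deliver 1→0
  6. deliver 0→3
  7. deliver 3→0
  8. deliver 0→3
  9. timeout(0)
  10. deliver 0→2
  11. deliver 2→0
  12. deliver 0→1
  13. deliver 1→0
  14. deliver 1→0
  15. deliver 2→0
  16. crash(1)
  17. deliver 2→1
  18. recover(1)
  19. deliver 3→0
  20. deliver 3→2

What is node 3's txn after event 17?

[1] propose(0,'s') → N0(coor t1 [-])
[2] deliver 0→2 → N2(part t1 [-])
[3] deliver 2→0 → ∅
[4] deliver 0→1 → N1(part t1 [-])
[5] deliver 1→0 → ∅
[6] deliver 0→3 → N3(part t1 [-])
[7] deliver 3→0 → N0(coor t1 [s])
[8] deliver 0→3 → N3(part t1 [s])
[9] timeout(0) → N0(coor t2 [s])
[10] deliver 0→2 → N2(part t1 [s])
[11] deliver 2→0 → ∅
[12] deliver 0→1 → N1(part t1 [s])
[13] deliver 1→0 → ∅
[14] deliver 1→0 → ∅
[15] deliver 2→0 → ∅
[16] crash(1) → N1(✗part t1 [s])
[17] deliver 2→1 → ∅

1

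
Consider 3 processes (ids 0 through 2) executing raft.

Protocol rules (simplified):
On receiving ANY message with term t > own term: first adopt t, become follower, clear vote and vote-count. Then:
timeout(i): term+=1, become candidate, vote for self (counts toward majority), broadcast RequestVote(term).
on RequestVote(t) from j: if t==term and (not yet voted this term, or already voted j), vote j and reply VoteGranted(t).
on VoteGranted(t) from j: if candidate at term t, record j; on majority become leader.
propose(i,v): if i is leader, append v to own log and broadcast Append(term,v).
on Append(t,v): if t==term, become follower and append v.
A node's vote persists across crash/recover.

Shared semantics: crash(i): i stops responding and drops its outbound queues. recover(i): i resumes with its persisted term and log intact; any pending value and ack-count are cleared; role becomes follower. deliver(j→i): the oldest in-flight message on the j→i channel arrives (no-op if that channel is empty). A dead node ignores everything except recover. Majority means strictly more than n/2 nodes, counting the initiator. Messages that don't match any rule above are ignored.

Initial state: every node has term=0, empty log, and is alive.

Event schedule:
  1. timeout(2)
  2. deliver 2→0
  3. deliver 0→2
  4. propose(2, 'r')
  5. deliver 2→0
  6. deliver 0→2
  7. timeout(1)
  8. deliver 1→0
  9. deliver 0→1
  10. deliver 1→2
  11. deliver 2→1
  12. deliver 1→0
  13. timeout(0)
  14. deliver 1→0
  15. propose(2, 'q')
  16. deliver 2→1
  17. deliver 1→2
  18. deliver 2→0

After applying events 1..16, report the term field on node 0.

2

[1] timeout(2) → N2(cand t1 [-])
[2] deliver 2→0 → N0(foll t1 [-])
[3] deliver 0→2 → N2(lead t1 [-])
[4] propose(2,'r') → N2(lead t1 [r])
[5] deliver 2→0 → N0(foll t1 [r])
[6] deliver 0→2 → ∅
[7] timeout(1) → N1(cand t1 [-])
[8] deliver 1→0 → ∅
[9] deliver 0→1 → ∅
[10] deliver 1→2 → ∅
[11] deliver 2→1 → ∅
[12] deliver 1→0 → ∅
[13] timeout(0) → N0(cand t2 [r])
[14] deliver 1→0 → ∅
[15] propose(2,'q') → N2(lead t1 [r,q])
[16] deliver 2→1 → N1(foll t1 [r])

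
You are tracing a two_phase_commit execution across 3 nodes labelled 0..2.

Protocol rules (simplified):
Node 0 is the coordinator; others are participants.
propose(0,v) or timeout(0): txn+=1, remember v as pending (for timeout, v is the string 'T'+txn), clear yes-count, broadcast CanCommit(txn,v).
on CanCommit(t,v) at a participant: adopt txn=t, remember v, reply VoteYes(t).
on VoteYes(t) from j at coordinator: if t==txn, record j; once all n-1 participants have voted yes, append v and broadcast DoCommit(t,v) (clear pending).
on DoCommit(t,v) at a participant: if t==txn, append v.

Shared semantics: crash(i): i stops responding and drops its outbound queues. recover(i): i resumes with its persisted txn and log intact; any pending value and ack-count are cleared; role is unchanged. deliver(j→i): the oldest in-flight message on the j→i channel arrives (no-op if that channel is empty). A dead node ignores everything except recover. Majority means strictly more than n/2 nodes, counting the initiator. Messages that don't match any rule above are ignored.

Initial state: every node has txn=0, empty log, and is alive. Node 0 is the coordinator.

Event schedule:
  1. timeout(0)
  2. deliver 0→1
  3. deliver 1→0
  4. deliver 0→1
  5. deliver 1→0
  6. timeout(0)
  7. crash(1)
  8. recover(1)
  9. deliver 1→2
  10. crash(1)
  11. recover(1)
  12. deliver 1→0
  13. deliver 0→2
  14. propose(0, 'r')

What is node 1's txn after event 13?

1

after 1 — timeout(0): n0:coor/t1/[-]
after 2 — deliver 0→1: n1:part/t1/[-]
after 3 — deliver 1→0: ·
after 4 — deliver 0→1: ·
after 5 — deliver 1→0: ·
after 6 — timeout(0): n0:coor/t2/[-]
after 7 — crash(1): n1:✗part/t1/[-]
after 8 — recover(1): n1:part/t1/[-]
after 9 — deliver 1→2: ·
after 10 — crash(1): n1:✗part/t1/[-]
after 11 — recover(1): n1:part/t1/[-]
after 12 — deliver 1→0: ·
after 13 — deliver 0→2: n2:part/t1/[-]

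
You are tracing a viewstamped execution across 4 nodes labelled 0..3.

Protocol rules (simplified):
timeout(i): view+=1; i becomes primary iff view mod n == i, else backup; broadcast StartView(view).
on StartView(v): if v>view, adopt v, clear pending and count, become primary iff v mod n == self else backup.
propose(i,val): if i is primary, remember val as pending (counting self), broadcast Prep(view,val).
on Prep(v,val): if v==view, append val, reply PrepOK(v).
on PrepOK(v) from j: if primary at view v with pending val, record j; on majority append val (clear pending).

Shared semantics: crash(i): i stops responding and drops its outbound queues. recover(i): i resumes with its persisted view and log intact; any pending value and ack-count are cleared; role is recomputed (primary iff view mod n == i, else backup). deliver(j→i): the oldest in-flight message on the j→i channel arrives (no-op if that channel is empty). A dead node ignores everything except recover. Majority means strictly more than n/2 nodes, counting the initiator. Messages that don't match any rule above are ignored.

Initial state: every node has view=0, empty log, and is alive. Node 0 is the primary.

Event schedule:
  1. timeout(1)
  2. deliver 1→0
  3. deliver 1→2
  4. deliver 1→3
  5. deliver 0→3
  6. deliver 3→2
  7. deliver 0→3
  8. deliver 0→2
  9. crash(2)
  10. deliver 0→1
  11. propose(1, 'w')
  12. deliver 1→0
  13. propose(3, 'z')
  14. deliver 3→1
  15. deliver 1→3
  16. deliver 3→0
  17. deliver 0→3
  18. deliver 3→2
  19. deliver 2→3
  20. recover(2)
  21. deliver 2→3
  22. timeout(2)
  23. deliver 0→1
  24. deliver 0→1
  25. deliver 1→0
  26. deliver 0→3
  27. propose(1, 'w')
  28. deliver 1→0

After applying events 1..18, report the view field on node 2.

1

[1] timeout(1) → N1(prim v1 [-])
[2] deliver 1→0 → N0(back v1 [-])
[3] deliver 1→2 → N2(back v1 [-])
[4] deliver 1→3 → N3(back v1 [-])
[5] deliver 0→3 → ∅
[6] deliver 3→2 → ∅
[7] deliver 0→3 → ∅
[8] deliver 0→2 → ∅
[9] crash(2) → N2(✗back v1 [-])
[10] deliver 0→1 → ∅
[11] propose(1,'w') → ∅
[12] deliver 1→0 → N0(back v1 [w])
[13] propose(3,'z') → ∅
[14] deliver 3→1 → ∅
[15] deliver 1→3 → N3(back v1 [w])
[16] deliver 3→0 → ∅
[17] deliver 0→3 → ∅
[18] deliver 3→2 → ∅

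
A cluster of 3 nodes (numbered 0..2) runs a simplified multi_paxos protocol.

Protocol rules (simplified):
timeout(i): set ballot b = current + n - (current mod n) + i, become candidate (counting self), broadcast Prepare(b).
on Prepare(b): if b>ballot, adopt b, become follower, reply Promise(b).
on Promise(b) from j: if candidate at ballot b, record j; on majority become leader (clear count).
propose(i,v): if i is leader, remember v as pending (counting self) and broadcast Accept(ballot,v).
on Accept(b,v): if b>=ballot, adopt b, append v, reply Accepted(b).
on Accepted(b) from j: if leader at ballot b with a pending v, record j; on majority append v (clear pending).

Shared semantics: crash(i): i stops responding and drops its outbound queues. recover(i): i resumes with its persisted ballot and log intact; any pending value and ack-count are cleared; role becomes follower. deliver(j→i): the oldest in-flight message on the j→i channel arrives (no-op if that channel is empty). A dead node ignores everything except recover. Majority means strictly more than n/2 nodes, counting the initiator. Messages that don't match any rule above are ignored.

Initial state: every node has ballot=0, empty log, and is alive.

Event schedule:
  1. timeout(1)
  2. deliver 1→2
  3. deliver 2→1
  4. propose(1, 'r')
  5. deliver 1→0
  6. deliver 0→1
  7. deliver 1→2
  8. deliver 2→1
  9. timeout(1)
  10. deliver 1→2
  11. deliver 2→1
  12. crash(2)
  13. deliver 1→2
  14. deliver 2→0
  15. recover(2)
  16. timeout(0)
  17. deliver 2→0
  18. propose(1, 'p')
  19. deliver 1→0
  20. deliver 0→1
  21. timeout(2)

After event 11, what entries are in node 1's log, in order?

r

after 1 — timeout(1): n1:cand/b4/[-]
after 2 — deliver 1→2: n2:foll/b4/[-]
after 3 — deliver 2→1: n1:lead/b4/[-]
after 4 — propose(1,'r'): ·
after 5 — deliver 1→0: n0:foll/b4/[-]
after 6 — deliver 0→1: ·
after 7 — deliver 1→2: n2:foll/b4/[r]
after 8 — deliver 2→1: n1:lead/b4/[r]
after 9 — timeout(1): n1:cand/b7/[r]
after 10 — deliver 1→2: n2:foll/b7/[r]
after 11 — deliver 2→1: n1:lead/b7/[r]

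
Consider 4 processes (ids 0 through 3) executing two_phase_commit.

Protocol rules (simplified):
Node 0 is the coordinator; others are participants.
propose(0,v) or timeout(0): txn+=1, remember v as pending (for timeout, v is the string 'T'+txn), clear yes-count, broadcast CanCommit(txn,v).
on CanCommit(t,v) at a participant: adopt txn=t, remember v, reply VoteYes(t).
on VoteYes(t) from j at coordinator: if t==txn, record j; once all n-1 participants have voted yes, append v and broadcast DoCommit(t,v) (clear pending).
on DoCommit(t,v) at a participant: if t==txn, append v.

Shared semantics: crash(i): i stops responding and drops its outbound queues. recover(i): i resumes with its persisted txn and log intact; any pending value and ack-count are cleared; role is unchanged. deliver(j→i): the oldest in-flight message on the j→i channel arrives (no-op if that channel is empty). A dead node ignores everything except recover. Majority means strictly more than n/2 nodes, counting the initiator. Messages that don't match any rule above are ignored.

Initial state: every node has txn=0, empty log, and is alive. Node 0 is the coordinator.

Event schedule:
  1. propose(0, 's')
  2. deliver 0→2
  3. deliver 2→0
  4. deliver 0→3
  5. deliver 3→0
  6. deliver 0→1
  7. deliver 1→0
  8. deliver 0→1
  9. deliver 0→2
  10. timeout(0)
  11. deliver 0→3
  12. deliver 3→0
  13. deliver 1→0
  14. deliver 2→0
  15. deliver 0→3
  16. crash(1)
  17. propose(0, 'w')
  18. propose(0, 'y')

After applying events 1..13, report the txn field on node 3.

1

1. propose(0,'s'):  <0:coor t1 ->
2. deliver 0→2:  <2:part t1 ->
3. deliver 2→0:  nop
4. deliver 0→3:  <3:part t1 ->
5. deliver 3→0:  nop
6. deliver 0→1:  <1:part t1 ->
7. deliver 1→0:  <0:coor t1 s>
8. deliver 0→1:  <1:part t1 s>
9. deliver 0→2:  <2:part t1 s>
10. timeout(0):  <0:coor t2 s>
11. deliver 0→3:  <3:part t1 s>
12. deliver 3→0:  nop
13. deliver 1→0:  nop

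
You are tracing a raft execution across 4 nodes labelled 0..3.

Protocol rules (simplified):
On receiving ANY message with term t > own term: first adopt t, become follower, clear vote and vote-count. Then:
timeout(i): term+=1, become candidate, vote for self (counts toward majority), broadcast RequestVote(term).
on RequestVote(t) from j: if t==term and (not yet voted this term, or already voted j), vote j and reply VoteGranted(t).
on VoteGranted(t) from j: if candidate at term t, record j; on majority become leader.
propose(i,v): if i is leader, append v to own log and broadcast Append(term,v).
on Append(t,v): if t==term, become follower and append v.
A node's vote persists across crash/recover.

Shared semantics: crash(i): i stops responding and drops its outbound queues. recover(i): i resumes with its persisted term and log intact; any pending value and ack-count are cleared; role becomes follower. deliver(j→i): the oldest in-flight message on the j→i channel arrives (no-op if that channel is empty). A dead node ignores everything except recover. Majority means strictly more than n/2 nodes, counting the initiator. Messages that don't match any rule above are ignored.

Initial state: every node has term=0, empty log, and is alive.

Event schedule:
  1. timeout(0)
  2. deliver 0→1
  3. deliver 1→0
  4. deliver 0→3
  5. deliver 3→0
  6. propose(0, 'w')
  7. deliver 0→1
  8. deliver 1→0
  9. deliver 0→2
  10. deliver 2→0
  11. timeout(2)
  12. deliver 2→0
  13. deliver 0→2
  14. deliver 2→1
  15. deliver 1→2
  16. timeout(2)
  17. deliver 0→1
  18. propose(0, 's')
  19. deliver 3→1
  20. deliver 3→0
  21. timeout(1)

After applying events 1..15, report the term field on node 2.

2

after 1 — timeout(0): n0:cand/t1/[-]
after 2 — deliver 0→1: n1:foll/t1/[-]
after 3 — deliver 1→0: ·
after 4 — deliver 0→3: n3:foll/t1/[-]
after 5 — deliver 3→0: n0:lead/t1/[-]
after 6 — propose(0,'w'): n0:lead/t1/[w]
after 7 — deliver 0→1: n1:foll/t1/[w]
after 8 — deliver 1→0: ·
after 9 — deliver 0→2: n2:foll/t1/[-]
after 10 — deliver 2→0: ·
after 11 — timeout(2): n2:cand/t2/[-]
after 12 — deliver 2→0: n0:foll/t2/[w]
after 13 — deliver 0→2: ·
after 14 — deliver 2→1: n1:foll/t2/[w]
after 15 — deliver 1→2: ·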